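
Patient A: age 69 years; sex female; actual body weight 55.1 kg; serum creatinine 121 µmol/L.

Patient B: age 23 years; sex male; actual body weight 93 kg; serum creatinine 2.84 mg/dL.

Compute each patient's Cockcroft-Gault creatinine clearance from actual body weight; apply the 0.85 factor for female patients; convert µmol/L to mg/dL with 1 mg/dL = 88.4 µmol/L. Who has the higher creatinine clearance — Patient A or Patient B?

Patient B

Patient A: SCr = 121 / 88.4 = 1.369 mg/dL
Patient A: CrCl = (140 − 69) × 55.1 / (72 × 1.369) × 0.85 = 3912.1 / 98.57 × 0.85 ≈ 33.7 mL/min
Patient B: CrCl = (140 − 23) × 93 / (72 × 2.84) = 10881.0 / 204.48 ≈ 53.2 mL/min
33.7 vs 53.2 mL/min → Patient B is higher.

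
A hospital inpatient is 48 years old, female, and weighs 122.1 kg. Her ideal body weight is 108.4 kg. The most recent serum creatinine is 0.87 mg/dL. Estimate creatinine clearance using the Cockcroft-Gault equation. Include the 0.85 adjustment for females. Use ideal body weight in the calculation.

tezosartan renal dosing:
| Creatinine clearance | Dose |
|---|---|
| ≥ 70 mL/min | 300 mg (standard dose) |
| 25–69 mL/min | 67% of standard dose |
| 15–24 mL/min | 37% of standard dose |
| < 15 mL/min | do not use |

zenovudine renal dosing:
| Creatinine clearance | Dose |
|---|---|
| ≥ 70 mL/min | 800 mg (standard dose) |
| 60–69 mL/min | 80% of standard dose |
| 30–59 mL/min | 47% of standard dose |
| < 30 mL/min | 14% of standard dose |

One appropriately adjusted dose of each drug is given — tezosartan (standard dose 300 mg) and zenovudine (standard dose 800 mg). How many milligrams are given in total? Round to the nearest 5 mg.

1100 mg

CrCl = (140 − 48) × 108.4 / (72 × 0.87) × 0.85 = 9972.8 / 62.64 × 0.85 ≈ 135.3 mL/min
CrCl ≈ 135 mL/min.
tezosartan: ≥ 70 mL/min → 100% of 300 mg = 300 mg.
zenovudine: ≥ 70 mL/min → 100% of 800 mg = 800 mg.
Total = 300 + 800 = 1100 mg.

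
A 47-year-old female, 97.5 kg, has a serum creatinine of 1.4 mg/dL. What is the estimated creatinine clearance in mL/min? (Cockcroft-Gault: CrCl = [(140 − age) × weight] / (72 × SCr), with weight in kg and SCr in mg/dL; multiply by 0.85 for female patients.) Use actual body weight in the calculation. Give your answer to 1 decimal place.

76.5 mL/min

CrCl = (140 − 47) × 97.5 / (72 × 1.4) × 0.85 = 9067.5 / 100.80 × 0.85 ≈ 76.5 mL/min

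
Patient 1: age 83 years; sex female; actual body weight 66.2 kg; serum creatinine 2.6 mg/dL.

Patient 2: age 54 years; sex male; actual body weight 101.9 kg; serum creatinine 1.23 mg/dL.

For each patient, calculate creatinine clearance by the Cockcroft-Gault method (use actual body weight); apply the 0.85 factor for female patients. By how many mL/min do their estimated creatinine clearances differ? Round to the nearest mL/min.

82 mL/min

Patient 1: CrCl = (140 − 83) × 66.2 / (72 × 2.6) × 0.85 = 3773.4 / 187.20 × 0.85 ≈ 17.1 mL/min
Patient 2: CrCl = (140 − 54) × 101.9 / (72 × 1.23) = 8763.4 / 88.56 ≈ 99.0 mL/min
|17.1 − 99.0| = 81.9 mL/min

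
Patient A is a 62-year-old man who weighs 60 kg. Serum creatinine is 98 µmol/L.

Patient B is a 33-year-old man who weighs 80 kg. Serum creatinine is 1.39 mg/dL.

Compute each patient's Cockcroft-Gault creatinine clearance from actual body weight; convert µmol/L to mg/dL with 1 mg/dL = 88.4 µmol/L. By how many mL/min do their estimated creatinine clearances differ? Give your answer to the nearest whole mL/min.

27 mL/min

Patient A: SCr = 98 / 88.4 = 1.109 mg/dL
Patient A: CrCl = (140 − 62) × 60 / (72 × 1.109) = 4680.0 / 79.85 ≈ 58.6 mL/min
Patient B: CrCl = (140 − 33) × 80 / (72 × 1.39) = 8560.0 / 100.08 ≈ 85.5 mL/min
|58.6 − 85.5| = 26.9 mL/min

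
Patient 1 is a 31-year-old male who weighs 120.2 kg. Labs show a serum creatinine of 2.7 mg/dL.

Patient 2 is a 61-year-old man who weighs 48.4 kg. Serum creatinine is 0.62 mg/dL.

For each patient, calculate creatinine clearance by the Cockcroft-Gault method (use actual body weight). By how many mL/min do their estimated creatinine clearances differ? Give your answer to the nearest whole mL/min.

18 mL/min

Patient 1: CrCl = (140 − 31) × 120.2 / (72 × 2.7) = 13101.8 / 194.40 ≈ 67.4 mL/min
Patient 2: CrCl = (140 − 61) × 48.4 / (72 × 0.62) = 3823.6 / 44.64 ≈ 85.7 mL/min
|67.4 − 85.7| = 18.3 mL/min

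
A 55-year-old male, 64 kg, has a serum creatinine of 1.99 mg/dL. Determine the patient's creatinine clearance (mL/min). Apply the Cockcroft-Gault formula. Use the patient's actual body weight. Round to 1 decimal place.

38.0 mL/min

CrCl = (140 − 55) × 64 / (72 × 1.99) = 5440.0 / 143.28 ≈ 38.0 mL/min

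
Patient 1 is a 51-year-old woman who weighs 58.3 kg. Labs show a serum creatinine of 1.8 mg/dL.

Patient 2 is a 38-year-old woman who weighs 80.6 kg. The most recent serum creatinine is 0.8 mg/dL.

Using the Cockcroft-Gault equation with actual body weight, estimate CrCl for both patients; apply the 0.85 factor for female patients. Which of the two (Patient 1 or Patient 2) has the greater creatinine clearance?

Patient 2

Patient 1: CrCl = (140 − 51) × 58.3 / (72 × 1.8) × 0.85 = 5188.7 / 129.60 × 0.85 ≈ 34.0 mL/min
Patient 2: CrCl = (140 − 38) × 80.6 / (72 × 0.8) × 0.85 = 8221.2 / 57.60 × 0.85 ≈ 121.3 mL/min
34.0 vs 121.3 mL/min → Patient 2 is higher.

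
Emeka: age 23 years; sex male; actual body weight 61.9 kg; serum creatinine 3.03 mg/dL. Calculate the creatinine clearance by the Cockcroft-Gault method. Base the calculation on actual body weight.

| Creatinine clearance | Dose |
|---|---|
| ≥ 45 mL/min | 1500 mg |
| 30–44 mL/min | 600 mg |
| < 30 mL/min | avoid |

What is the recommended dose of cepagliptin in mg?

600 mg

CrCl = (140 − 23) × 61.9 / (72 × 3.03) = 7242.3 / 218.16 ≈ 33.2 mL/min
CrCl ≈ 33 mL/min → bracket 30–44 mL/min.
Dose for this bracket: 600 mg.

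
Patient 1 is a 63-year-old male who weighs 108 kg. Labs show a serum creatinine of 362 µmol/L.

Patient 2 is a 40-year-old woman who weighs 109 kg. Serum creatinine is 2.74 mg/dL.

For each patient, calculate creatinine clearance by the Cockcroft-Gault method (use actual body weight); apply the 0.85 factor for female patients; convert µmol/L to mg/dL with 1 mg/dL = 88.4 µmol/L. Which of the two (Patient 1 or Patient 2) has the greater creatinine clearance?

Patient 2

Patient 1: SCr = 362 / 88.4 = 4.095 mg/dL
Patient 1: CrCl = (140 − 63) × 108 / (72 × 4.095) = 8316.0 / 294.84 ≈ 28.2 mL/min
Patient 2: CrCl = (140 − 40) × 109 / (72 × 2.74) × 0.85 = 10900.0 / 197.28 × 0.85 ≈ 47.0 mL/min
28.2 vs 47.0 mL/min → Patient 2 is higher.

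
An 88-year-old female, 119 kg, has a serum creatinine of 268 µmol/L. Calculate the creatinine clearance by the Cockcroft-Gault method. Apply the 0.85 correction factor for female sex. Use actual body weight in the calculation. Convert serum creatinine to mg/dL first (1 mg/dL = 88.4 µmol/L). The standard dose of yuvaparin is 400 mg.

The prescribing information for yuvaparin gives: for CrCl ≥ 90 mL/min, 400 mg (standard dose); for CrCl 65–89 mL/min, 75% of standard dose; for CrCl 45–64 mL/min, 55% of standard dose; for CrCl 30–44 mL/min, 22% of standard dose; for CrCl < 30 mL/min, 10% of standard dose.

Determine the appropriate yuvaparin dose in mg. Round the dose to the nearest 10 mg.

SCr = 268 / 88.4 = 3.032 mg/dL
CrCl = (140 − 88) × 119 / (72 × 3.032) × 0.85 = 6188.0 / 218.30 × 0.85 ≈ 24.1 mL/min
CrCl ≈ 24 mL/min → bracket < 30 mL/min.
10% of 400 mg = 40 mg

40 mg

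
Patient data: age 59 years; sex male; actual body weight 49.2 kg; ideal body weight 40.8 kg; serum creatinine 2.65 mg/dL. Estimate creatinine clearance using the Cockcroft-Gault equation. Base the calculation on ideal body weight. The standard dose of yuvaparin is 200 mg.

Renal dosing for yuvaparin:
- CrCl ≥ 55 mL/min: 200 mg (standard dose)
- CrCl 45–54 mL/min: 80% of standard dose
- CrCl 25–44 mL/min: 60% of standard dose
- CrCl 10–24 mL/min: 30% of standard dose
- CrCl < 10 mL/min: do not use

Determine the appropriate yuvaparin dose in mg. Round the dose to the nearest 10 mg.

60 mg

CrCl = (140 − 59) × 40.8 / (72 × 2.65) = 3304.8 / 190.80 ≈ 17.3 mL/min
CrCl ≈ 17 mL/min → bracket 10–24 mL/min.
30% of 200 mg = 60 mg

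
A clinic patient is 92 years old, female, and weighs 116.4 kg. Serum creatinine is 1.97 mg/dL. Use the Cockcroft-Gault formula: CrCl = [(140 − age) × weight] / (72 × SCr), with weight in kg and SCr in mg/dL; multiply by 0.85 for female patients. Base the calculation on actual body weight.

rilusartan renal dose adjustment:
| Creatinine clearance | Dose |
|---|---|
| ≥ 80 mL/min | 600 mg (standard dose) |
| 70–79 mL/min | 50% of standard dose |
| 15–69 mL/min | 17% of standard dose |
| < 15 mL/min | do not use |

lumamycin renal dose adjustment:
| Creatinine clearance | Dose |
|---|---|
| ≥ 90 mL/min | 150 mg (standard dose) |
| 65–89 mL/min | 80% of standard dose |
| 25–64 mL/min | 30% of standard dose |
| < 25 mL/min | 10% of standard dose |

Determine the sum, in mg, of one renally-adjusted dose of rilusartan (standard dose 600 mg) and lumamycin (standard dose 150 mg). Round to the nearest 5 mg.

CrCl = (140 − 92) × 116.4 / (72 × 1.97) × 0.85 = 5587.2 / 141.84 × 0.85 ≈ 33.5 mL/min
CrCl ≈ 33 mL/min.
rilusartan: 15–69 mL/min → 17% of 600 mg = 102 mg.
lumamycin: 25–64 mL/min → 30% of 150 mg = 45 mg.
Total = 102 + 45 = 147 mg.

145 mg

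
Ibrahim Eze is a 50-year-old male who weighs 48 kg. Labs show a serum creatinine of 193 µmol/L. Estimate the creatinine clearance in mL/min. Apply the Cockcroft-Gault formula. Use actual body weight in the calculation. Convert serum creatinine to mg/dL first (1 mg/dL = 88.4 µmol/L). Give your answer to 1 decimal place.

27.5 mL/min

SCr = 193 / 88.4 = 2.183 mg/dL
CrCl = (140 − 50) × 48 / (72 × 2.183) = 4320.0 / 157.18 ≈ 27.5 mL/min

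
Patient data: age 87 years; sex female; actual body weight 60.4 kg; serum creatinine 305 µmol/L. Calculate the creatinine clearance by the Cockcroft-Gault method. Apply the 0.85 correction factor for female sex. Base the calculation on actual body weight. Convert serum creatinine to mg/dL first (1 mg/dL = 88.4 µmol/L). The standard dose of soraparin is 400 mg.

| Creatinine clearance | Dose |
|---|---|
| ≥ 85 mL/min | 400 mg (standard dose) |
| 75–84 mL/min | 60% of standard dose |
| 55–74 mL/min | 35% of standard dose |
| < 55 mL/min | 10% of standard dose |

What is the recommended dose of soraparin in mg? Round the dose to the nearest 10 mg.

SCr = 305 / 88.4 = 3.45 mg/dL
CrCl = (140 − 87) × 60.4 / (72 × 3.45) × 0.85 = 3201.2 / 248.40 × 0.85 ≈ 11.0 mL/min
CrCl ≈ 11 mL/min → bracket < 55 mL/min.
10% of 400 mg = 40 mg

40 mg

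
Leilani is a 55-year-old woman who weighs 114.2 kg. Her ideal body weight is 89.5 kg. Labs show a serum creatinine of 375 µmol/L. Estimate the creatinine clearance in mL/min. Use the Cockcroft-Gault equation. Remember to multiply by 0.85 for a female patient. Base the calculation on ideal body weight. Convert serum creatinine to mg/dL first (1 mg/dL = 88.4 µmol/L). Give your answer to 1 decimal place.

21.2 mL/min

SCr = 375 / 88.4 = 4.242 mg/dL
CrCl = (140 − 55) × 89.5 / (72 × 4.242) × 0.85 = 7607.5 / 305.42 × 0.85 ≈ 21.2 mL/min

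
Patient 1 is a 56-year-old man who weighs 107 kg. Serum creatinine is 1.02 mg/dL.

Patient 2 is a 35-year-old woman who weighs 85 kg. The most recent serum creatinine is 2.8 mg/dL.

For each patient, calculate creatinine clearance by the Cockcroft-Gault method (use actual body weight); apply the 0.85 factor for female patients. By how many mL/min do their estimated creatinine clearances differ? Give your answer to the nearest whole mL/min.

85 mL/min

Patient 1: CrCl = (140 − 56) × 107 / (72 × 1.02) = 8988.0 / 73.44 ≈ 122.4 mL/min
Patient 2: CrCl = (140 − 35) × 85 / (72 × 2.8) × 0.85 = 8925.0 / 201.60 × 0.85 ≈ 37.6 mL/min
|122.4 − 37.6| = 84.8 mL/min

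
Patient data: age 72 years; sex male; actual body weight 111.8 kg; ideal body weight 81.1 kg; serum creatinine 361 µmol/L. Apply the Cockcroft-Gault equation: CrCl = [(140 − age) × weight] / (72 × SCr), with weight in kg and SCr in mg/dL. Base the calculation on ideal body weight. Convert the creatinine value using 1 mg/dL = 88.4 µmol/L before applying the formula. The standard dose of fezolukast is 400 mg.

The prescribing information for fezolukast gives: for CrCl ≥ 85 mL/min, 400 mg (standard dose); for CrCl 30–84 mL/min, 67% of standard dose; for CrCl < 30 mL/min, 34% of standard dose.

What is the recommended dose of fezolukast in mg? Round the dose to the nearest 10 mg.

SCr = 361 / 88.4 = 4.084 mg/dL
CrCl = (140 − 72) × 81.1 / (72 × 4.084) = 5514.8 / 294.05 ≈ 18.8 mL/min
CrCl ≈ 19 mL/min → bracket < 30 mL/min.
34% of 400 mg = 136 mg → 140 mg

140 mg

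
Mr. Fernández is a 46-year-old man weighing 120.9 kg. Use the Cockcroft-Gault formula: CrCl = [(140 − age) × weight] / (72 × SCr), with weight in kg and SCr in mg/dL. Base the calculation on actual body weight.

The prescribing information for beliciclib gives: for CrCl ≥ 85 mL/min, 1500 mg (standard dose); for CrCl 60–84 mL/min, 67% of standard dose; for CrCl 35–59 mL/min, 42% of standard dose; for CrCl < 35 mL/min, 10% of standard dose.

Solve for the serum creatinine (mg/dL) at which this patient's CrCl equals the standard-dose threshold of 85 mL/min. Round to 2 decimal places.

1.86 mg/dL

Standard dose requires CrCl ≥ 85 mL/min.
Set (140 − 46) × 120.9 / (72 × SCr) = 85
SCr = (140 − 46) × 120.9 / (72 × 85) = 1.857 mg/dL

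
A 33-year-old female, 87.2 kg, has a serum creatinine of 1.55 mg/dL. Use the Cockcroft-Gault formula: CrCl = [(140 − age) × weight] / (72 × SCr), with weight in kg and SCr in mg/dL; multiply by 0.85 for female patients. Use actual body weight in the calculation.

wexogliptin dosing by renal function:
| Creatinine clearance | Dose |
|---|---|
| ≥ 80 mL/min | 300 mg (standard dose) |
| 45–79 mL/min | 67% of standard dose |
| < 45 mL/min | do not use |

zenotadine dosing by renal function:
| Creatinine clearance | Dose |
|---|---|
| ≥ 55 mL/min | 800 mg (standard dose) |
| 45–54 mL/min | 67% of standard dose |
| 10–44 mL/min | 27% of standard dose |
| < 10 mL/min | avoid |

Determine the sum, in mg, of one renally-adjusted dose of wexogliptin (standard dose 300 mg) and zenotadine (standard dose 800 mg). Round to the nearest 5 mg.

CrCl = (140 − 33) × 87.2 / (72 × 1.55) × 0.85 = 9330.4 / 111.60 × 0.85 ≈ 71.1 mL/min
CrCl ≈ 71 mL/min.
wexogliptin: 45–79 mL/min → 67% of 300 mg = 201 mg.
zenotadine: ≥ 55 mL/min → 100% of 800 mg = 800 mg.
Total = 201 + 800 = 1001 mg.

1000 mg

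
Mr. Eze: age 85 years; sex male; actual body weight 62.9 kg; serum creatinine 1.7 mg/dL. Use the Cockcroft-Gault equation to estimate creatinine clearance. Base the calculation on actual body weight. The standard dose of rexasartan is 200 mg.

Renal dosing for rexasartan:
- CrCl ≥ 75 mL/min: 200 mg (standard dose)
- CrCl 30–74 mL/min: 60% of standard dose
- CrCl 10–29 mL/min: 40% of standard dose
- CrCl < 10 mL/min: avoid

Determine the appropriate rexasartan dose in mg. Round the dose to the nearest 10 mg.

80 mg

CrCl = (140 − 85) × 62.9 / (72 × 1.7) = 3459.5 / 122.40 ≈ 28.3 mL/min
CrCl ≈ 28 mL/min → bracket 10–29 mL/min.
40% of 200 mg = 80 mg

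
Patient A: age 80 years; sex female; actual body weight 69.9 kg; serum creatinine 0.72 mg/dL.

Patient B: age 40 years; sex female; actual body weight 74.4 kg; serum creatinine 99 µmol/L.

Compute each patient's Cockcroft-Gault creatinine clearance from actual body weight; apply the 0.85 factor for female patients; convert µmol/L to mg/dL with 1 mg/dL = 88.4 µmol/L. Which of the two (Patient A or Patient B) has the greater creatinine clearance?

Patient A: CrCl = (140 − 80) × 69.9 / (72 × 0.72) × 0.85 = 4194.0 / 51.84 × 0.85 ≈ 68.8 mL/min
Patient B: SCr = 99 / 88.4 = 1.12 mg/dL
Patient B: CrCl = (140 − 40) × 74.4 / (72 × 1.12) × 0.85 = 7440.0 / 80.64 × 0.85 ≈ 78.4 mL/min
68.8 vs 78.4 mL/min → Patient B is higher.

Patient B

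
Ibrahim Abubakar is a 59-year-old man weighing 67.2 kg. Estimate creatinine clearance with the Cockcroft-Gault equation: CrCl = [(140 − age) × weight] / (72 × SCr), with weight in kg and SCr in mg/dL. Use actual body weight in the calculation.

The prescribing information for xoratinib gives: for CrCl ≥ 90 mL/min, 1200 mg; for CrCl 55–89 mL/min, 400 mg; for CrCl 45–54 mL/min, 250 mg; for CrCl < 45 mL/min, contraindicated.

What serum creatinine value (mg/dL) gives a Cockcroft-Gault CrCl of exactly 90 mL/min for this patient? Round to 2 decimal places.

0.84 mg/dL

Standard dose requires CrCl ≥ 90 mL/min.
Set (140 − 59) × 67.2 / (72 × SCr) = 90
SCr = (140 − 59) × 67.2 / (72 × 90) = 0.840 mg/dL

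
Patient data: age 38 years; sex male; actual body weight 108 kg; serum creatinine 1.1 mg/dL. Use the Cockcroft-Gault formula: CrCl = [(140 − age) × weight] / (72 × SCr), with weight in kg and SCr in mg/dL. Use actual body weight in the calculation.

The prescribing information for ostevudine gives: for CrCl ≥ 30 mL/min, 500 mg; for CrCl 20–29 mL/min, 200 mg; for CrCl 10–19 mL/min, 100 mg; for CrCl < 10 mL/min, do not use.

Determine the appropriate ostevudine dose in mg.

CrCl = (140 − 38) × 108 / (72 × 1.1) = 11016.0 / 79.20 ≈ 139.1 mL/min
CrCl ≈ 139 mL/min → bracket ≥ 30 mL/min.
Dose for this bracket: 500 mg.

500 mg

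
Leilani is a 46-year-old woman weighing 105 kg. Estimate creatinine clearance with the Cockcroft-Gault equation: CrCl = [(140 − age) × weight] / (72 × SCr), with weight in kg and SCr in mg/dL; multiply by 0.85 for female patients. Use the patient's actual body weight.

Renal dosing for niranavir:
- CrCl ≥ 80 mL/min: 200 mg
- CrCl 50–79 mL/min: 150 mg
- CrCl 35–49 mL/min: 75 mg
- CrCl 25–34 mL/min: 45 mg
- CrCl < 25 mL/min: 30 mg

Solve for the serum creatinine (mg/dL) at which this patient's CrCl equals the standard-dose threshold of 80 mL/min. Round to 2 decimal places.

Standard dose requires CrCl ≥ 80 mL/min.
Set (140 − 46) × 105 × 0.85 / (72 × SCr) = 80
SCr = (140 − 46) × 105 × 0.85 / (72 × 80) = 1.457 mg/dL

1.46 mg/dL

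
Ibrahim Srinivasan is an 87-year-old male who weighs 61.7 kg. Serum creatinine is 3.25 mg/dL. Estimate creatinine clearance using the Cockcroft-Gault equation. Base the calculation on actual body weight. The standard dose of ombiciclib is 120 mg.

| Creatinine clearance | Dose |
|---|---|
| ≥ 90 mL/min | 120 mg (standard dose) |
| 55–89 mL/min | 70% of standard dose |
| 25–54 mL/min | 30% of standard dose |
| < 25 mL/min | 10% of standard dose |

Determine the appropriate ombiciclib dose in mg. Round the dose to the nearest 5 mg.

10 mg

CrCl = (140 − 87) × 61.7 / (72 × 3.25) = 3270.1 / 234.00 ≈ 14.0 mL/min
CrCl ≈ 14 mL/min → bracket < 25 mL/min.
10% of 120 mg = 12 mg → 10 mg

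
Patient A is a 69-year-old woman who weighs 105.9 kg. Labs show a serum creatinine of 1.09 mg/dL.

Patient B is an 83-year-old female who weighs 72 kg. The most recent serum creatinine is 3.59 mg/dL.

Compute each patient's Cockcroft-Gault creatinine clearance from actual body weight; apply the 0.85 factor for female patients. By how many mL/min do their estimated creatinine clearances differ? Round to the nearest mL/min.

Patient A: CrCl = (140 − 69) × 105.9 / (72 × 1.09) × 0.85 = 7518.9 / 78.48 × 0.85 ≈ 81.4 mL/min
Patient B: CrCl = (140 − 83) × 72 / (72 × 3.59) × 0.85 = 4104.0 / 258.48 × 0.85 ≈ 13.5 mL/min
|81.4 − 13.5| = 67.9 mL/min

68 mL/min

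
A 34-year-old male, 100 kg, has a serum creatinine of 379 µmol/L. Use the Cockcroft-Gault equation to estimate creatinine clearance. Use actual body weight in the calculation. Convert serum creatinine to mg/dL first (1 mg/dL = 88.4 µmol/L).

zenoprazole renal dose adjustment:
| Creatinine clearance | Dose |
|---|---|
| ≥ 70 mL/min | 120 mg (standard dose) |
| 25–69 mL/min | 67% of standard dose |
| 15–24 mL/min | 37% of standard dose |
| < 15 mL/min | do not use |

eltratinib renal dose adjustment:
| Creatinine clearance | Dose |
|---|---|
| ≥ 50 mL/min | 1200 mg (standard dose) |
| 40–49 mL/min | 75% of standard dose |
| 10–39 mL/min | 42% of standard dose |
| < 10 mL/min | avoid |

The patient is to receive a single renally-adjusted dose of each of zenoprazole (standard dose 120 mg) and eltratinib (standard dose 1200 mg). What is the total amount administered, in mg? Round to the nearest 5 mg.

SCr = 379 / 88.4 = 4.287 mg/dL
CrCl = (140 − 34) × 100 / (72 × 4.287) = 10600.0 / 308.66 ≈ 34.3 mL/min
CrCl ≈ 34 mL/min.
zenoprazole: 25–69 mL/min → 67% of 120 mg = 80.4 mg.
eltratinib: 10–39 mL/min → 42% of 1200 mg = 504 mg.
Total = 80.4 + 504 = 584.4 mg.

585 mg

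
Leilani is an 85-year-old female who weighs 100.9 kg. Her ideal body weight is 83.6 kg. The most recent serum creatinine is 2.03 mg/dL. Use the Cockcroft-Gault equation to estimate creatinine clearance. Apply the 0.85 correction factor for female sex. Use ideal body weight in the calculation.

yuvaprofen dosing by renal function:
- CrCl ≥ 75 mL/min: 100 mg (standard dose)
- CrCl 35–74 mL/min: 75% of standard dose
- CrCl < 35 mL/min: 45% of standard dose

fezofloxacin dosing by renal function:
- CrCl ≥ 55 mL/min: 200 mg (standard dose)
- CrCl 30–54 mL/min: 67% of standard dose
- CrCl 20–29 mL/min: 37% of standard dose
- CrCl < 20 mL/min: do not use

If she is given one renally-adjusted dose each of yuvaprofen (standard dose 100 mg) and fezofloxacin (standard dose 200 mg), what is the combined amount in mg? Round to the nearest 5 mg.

CrCl = (140 − 85) × 83.6 / (72 × 2.03) × 0.85 = 4598.0 / 146.16 × 0.85 ≈ 26.7 mL/min
CrCl ≈ 27 mL/min.
yuvaprofen: < 35 mL/min → 45% of 100 mg = 45 mg.
fezofloxacin: 20–29 mL/min → 37% of 200 mg = 74 mg.
Total = 45 + 74 = 119 mg.

120 mg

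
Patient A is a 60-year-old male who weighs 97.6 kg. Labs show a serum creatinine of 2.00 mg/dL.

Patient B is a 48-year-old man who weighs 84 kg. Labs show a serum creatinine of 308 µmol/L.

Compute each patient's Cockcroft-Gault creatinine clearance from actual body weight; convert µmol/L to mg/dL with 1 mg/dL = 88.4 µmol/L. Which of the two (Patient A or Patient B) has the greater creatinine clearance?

Patient A

Patient A: CrCl = (140 − 60) × 97.6 / (72 × 2) = 7808.0 / 144.00 ≈ 54.2 mL/min
Patient B: SCr = 308 / 88.4 = 3.484 mg/dL
Patient B: CrCl = (140 − 48) × 84 / (72 × 3.484) = 7728.0 / 250.85 ≈ 30.8 mL/min
54.2 vs 30.8 mL/min → Patient A is higher.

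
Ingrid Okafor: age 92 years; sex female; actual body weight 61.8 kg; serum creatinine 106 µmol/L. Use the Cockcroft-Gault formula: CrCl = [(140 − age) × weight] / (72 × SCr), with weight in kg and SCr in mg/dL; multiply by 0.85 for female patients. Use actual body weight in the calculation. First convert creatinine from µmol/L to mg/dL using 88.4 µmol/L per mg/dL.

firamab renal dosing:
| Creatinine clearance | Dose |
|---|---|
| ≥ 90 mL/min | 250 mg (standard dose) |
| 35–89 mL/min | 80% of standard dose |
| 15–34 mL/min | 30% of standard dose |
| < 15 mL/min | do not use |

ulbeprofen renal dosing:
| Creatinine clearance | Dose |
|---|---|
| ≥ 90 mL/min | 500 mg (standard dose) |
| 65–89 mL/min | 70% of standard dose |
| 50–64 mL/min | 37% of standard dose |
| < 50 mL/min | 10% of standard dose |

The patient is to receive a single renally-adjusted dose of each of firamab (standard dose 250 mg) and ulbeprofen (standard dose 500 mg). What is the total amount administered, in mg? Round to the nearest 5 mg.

SCr = 106 / 88.4 = 1.199 mg/dL
CrCl = (140 − 92) × 61.8 / (72 × 1.199) × 0.85 = 2966.4 / 86.33 × 0.85 ≈ 29.2 mL/min
CrCl ≈ 29 mL/min.
firamab: 15–34 mL/min → 30% of 250 mg = 75 mg.
ulbeprofen: < 50 mL/min → 10% of 500 mg = 50 mg.
Total = 75 + 50 = 125 mg.

125 mg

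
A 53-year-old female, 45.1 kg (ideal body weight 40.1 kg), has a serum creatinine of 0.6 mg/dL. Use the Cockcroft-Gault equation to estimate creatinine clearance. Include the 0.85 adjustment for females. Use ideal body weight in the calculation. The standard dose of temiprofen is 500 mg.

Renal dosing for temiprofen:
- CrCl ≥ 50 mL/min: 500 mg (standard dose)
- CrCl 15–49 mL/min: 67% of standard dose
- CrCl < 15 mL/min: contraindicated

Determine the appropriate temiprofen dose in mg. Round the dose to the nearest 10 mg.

CrCl = (140 − 53) × 40.1 / (72 × 0.6) × 0.85 = 3488.7 / 43.20 × 0.85 ≈ 68.6 mL/min
CrCl ≈ 69 mL/min → bracket ≥ 50 mL/min.
100% of 500 mg = 500 mg

500 mg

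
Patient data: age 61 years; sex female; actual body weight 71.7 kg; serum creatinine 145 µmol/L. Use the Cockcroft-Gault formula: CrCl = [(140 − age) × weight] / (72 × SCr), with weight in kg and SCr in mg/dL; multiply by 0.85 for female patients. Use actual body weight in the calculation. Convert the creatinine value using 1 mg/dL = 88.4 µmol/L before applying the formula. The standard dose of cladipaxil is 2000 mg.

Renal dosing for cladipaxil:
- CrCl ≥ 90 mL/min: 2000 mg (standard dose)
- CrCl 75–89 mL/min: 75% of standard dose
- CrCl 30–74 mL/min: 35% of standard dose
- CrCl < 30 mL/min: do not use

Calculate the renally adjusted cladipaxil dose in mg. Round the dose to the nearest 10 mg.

700 mg

SCr = 145 / 88.4 = 1.64 mg/dL
CrCl = (140 − 61) × 71.7 / (72 × 1.64) × 0.85 = 5664.3 / 118.08 × 0.85 ≈ 40.8 mL/min
CrCl ≈ 41 mL/min → bracket 30–74 mL/min.
35% of 2000 mg = 700 mg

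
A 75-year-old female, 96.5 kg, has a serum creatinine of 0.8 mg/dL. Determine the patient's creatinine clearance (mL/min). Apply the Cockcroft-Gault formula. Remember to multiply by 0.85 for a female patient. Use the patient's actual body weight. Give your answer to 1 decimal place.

92.6 mL/min

CrCl = (140 − 75) × 96.5 / (72 × 0.8) × 0.85 = 6272.5 / 57.60 × 0.85 ≈ 92.6 mL/min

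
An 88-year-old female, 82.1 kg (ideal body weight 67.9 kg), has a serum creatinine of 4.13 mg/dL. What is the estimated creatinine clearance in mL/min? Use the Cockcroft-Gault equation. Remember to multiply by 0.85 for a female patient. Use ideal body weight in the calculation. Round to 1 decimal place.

CrCl = (140 − 88) × 67.9 / (72 × 4.13) × 0.85 = 3530.8 / 297.36 × 0.85 ≈ 10.1 mL/min

10.1 mL/min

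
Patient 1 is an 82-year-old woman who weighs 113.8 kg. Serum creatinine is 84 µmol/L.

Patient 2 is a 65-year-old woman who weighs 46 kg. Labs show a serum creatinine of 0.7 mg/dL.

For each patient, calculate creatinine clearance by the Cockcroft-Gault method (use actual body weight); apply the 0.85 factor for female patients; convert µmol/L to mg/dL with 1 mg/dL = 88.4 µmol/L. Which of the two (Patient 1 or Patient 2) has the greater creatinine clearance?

Patient 1

Patient 1: SCr = 84 / 88.4 = 0.95 mg/dL
Patient 1: CrCl = (140 − 82) × 113.8 / (72 × 0.95) × 0.85 = 6600.4 / 68.40 × 0.85 ≈ 82.0 mL/min
Patient 2: CrCl = (140 − 65) × 46 / (72 × 0.7) × 0.85 = 3450.0 / 50.40 × 0.85 ≈ 58.2 mL/min
82.0 vs 58.2 mL/min → Patient 1 is higher.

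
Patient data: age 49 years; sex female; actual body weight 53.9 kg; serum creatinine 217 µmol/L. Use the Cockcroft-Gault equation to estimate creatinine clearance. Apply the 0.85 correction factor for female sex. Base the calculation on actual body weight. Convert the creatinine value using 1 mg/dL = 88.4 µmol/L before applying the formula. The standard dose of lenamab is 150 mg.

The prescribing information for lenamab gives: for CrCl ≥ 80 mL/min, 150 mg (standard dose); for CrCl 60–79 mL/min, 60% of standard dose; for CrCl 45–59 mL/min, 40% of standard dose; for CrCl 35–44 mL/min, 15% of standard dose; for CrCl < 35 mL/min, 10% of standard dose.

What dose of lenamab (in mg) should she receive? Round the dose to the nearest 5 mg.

SCr = 217 / 88.4 = 2.455 mg/dL
CrCl = (140 − 49) × 53.9 / (72 × 2.455) × 0.85 = 4904.9 / 176.76 × 0.85 ≈ 23.6 mL/min
CrCl ≈ 24 mL/min → bracket < 35 mL/min.
10% of 150 mg = 15 mg

15 mg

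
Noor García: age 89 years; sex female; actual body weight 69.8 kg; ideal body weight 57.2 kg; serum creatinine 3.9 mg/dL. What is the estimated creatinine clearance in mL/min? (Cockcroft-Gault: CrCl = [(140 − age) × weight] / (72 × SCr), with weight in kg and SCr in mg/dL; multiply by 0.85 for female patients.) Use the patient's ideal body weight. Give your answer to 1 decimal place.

8.8 mL/min

CrCl = (140 − 89) × 57.2 / (72 × 3.9) × 0.85 = 2917.2 / 280.80 × 0.85 ≈ 8.8 mL/min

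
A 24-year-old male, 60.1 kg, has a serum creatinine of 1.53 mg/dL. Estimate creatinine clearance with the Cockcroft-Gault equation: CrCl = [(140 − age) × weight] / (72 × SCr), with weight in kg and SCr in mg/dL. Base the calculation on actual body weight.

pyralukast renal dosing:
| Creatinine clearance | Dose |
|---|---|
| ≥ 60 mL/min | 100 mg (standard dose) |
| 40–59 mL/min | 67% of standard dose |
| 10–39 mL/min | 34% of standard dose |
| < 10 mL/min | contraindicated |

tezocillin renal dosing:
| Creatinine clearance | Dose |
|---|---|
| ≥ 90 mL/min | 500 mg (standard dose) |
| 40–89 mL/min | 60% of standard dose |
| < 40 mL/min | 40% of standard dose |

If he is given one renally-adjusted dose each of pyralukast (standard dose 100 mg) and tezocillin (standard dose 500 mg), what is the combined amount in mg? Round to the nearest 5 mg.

CrCl = (140 − 24) × 60.1 / (72 × 1.53) = 6971.6 / 110.16 ≈ 63.3 mL/min
CrCl ≈ 63 mL/min.
pyralukast: ≥ 60 mL/min → 100% of 100 mg = 100 mg.
tezocillin: 40–89 mL/min → 60% of 500 mg = 300 mg.
Total = 100 + 300 = 400 mg.

400 mg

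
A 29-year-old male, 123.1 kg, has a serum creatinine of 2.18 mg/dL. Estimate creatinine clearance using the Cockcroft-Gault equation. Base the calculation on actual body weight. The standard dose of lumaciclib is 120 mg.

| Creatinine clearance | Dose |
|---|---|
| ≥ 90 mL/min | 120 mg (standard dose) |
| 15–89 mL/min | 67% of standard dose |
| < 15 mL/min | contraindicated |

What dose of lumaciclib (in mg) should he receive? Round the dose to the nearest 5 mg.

CrCl = (140 − 29) × 123.1 / (72 × 2.18) = 13664.1 / 156.96 ≈ 87.1 mL/min
CrCl ≈ 87 mL/min → bracket 15–89 mL/min.
67% of 120 mg = 80.4 mg → 80 mg

80 mg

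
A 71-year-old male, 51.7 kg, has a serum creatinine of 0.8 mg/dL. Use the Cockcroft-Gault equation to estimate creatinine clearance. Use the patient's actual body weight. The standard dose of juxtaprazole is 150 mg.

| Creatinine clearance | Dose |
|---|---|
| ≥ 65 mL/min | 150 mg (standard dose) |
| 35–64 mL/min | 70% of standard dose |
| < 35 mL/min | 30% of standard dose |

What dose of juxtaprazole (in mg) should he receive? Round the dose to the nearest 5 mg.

105 mg

CrCl = (140 − 71) × 51.7 / (72 × 0.8) = 3567.3 / 57.60 ≈ 61.9 mL/min
CrCl ≈ 62 mL/min → bracket 35–64 mL/min.
70% of 150 mg = 105 mg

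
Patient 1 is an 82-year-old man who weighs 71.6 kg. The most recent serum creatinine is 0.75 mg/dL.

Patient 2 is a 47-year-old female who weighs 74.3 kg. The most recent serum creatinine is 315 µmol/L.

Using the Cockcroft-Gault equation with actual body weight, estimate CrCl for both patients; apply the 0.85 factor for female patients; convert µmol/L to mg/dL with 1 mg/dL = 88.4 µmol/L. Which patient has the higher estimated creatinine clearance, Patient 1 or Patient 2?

Patient 1: CrCl = (140 − 82) × 71.6 / (72 × 0.75) = 4152.8 / 54.00 ≈ 76.9 mL/min
Patient 2: SCr = 315 / 88.4 = 3.563 mg/dL
Patient 2: CrCl = (140 − 47) × 74.3 / (72 × 3.563) × 0.85 = 6909.9 / 256.54 × 0.85 ≈ 22.9 mL/min
76.9 vs 22.9 mL/min → Patient 1 is higher.

Patient 1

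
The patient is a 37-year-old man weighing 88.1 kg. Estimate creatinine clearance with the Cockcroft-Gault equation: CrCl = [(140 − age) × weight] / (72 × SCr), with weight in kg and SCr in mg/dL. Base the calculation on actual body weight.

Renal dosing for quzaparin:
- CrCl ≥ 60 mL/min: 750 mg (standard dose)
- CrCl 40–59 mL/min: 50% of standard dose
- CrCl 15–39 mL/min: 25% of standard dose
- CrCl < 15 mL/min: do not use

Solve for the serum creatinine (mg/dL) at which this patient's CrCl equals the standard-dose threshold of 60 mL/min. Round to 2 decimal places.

2.10 mg/dL

Standard dose requires CrCl ≥ 60 mL/min.
Set (140 − 37) × 88.1 / (72 × SCr) = 60
SCr = (140 − 37) × 88.1 / (72 × 60) = 2.101 mg/dL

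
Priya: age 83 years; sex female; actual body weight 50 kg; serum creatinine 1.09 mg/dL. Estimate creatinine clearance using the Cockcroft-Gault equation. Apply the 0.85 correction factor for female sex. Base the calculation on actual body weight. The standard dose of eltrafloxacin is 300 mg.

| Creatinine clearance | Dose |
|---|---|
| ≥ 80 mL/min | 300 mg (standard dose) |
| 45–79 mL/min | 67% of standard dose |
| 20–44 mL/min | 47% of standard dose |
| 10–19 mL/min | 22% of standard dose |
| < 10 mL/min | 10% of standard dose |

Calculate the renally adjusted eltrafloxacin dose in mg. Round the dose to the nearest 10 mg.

CrCl = (140 − 83) × 50 / (72 × 1.09) × 0.85 = 2850.0 / 78.48 × 0.85 ≈ 30.9 mL/min
CrCl ≈ 31 mL/min → bracket 20–44 mL/min.
47% of 300 mg = 141 mg → 140 mg

140 mg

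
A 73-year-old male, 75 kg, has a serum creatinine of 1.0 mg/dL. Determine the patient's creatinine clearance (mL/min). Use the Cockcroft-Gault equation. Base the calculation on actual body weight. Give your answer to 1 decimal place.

CrCl = (140 − 73) × 75 / (72 × 1) = 5025.0 / 72.00 ≈ 69.8 mL/min

69.8 mL/min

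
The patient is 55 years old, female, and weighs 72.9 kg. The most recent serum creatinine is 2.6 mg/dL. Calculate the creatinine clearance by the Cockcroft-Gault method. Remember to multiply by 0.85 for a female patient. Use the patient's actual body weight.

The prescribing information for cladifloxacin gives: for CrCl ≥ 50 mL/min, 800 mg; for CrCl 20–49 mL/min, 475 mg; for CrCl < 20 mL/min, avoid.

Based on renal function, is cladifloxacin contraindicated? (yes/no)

CrCl = (140 − 55) × 72.9 / (72 × 2.6) × 0.85 = 6196.5 / 187.20 × 0.85 ≈ 28.1 mL/min
CrCl ≈ 28 mL/min, which is ≥ 20 mL/min.

no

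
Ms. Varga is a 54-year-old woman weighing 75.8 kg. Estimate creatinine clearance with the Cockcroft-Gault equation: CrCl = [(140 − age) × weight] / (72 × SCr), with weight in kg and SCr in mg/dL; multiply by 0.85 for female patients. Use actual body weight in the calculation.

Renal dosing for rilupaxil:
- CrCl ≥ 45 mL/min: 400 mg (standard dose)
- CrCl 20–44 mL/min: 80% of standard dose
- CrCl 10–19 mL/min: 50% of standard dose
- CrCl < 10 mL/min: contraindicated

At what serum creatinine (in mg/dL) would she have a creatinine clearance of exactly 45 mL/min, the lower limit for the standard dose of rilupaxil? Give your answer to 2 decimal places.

1.71 mg/dL

Standard dose requires CrCl ≥ 45 mL/min.
Set (140 − 54) × 75.8 × 0.85 / (72 × SCr) = 45
SCr = (140 − 54) × 75.8 × 0.85 / (72 × 45) = 1.710 mg/dL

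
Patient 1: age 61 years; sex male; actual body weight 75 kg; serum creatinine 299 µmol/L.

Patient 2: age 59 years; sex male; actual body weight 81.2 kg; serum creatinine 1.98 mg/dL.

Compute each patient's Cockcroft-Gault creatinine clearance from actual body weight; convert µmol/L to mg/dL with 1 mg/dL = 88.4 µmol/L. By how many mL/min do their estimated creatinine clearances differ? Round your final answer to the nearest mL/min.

22 mL/min

Patient 1: SCr = 299 / 88.4 = 3.382 mg/dL
Patient 1: CrCl = (140 − 61) × 75 / (72 × 3.382) = 5925.0 / 243.50 ≈ 24.3 mL/min
Patient 2: CrCl = (140 − 59) × 81.2 / (72 × 1.98) = 6577.2 / 142.56 ≈ 46.1 mL/min
|24.3 − 46.1| = 21.8 mL/min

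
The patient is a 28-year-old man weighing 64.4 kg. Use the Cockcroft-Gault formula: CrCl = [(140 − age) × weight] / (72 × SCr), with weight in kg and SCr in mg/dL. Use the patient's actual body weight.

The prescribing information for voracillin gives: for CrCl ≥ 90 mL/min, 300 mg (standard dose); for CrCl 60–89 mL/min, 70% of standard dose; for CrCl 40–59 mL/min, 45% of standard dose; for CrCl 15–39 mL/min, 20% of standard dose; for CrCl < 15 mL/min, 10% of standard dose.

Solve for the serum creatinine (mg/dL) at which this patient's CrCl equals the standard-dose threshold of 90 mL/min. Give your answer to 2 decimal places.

Standard dose requires CrCl ≥ 90 mL/min.
Set (140 − 28) × 64.4 / (72 × SCr) = 90
SCr = (140 − 28) × 64.4 / (72 × 90) = 1.113 mg/dL

1.11 mg/dL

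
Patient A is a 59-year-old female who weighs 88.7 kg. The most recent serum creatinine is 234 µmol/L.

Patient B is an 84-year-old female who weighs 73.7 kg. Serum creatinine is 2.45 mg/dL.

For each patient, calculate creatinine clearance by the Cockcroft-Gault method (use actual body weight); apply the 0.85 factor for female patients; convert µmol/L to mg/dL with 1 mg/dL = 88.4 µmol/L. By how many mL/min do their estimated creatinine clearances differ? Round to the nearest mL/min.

12 mL/min

Patient A: SCr = 234 / 88.4 = 2.647 mg/dL
Patient A: CrCl = (140 − 59) × 88.7 / (72 × 2.647) × 0.85 = 7184.7 / 190.58 × 0.85 ≈ 32.0 mL/min
Patient B: CrCl = (140 − 84) × 73.7 / (72 × 2.45) × 0.85 = 4127.2 / 176.40 × 0.85 ≈ 19.9 mL/min
|32.0 − 19.9| = 12.1 mL/min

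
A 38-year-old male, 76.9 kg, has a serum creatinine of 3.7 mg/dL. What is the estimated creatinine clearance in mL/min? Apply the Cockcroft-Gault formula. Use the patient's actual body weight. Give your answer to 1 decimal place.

29.4 mL/min

CrCl = (140 − 38) × 76.9 / (72 × 3.7) = 7843.8 / 266.40 ≈ 29.4 mL/min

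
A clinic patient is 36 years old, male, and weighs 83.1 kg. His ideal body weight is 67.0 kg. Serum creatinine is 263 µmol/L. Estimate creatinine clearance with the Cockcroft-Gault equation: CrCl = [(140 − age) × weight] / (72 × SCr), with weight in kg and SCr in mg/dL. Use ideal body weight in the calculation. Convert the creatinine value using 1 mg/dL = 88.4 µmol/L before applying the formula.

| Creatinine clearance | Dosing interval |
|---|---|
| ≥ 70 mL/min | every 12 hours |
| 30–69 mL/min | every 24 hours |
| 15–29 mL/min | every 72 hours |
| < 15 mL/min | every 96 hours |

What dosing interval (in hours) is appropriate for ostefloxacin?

SCr = 263 / 88.4 = 2.975 mg/dL
CrCl = (140 − 36) × 67 / (72 × 2.975) = 6968.0 / 214.20 ≈ 32.5 mL/min
CrCl ≈ 33 mL/min → bracket 30–69 mL/min → every 24 hours.

every 24 hours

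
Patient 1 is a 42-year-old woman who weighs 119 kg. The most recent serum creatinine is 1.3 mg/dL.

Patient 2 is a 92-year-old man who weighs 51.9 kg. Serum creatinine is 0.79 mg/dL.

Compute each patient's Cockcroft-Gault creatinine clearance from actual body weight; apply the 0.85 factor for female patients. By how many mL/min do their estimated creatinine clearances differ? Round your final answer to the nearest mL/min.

62 mL/min

Patient 1: CrCl = (140 − 42) × 119 / (72 × 1.3) × 0.85 = 11662.0 / 93.60 × 0.85 ≈ 105.9 mL/min
Patient 2: CrCl = (140 − 92) × 51.9 / (72 × 0.79) = 2491.2 / 56.88 ≈ 43.8 mL/min
|105.9 − 43.8| = 62.1 mL/min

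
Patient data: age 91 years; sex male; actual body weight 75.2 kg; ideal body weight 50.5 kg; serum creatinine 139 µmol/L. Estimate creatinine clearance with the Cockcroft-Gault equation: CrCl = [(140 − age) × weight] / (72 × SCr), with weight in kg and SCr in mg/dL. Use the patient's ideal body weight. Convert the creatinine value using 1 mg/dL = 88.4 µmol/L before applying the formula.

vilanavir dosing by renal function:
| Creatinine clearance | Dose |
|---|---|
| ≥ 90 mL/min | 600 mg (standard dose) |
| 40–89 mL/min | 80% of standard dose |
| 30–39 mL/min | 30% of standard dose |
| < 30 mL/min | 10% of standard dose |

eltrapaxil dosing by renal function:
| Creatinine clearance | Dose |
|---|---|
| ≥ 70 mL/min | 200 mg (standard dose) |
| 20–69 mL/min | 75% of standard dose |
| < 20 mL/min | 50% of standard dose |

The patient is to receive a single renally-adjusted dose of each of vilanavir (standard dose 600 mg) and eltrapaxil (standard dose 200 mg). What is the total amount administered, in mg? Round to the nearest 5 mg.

210 mg

SCr = 139 / 88.4 = 1.572 mg/dL
CrCl = (140 − 91) × 50.5 / (72 × 1.572) = 2474.5 / 113.18 ≈ 21.9 mL/min
CrCl ≈ 22 mL/min.
vilanavir: < 30 mL/min → 10% of 600 mg = 60 mg.
eltrapaxil: 20–69 mL/min → 75% of 200 mg = 150 mg.
Total = 60 + 150 = 210 mg.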